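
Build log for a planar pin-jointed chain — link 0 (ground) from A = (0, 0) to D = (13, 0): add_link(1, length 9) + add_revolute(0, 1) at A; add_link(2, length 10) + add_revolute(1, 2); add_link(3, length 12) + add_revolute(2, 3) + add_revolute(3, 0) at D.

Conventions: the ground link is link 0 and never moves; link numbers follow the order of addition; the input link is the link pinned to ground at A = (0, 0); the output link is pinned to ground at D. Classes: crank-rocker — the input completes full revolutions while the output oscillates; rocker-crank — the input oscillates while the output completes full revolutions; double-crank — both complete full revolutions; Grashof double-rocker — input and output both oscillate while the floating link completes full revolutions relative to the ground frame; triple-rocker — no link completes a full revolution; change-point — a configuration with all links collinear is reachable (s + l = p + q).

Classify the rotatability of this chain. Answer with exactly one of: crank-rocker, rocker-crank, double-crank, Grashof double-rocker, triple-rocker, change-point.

lengths: ground=13, input=9, coupler=10, output=12
sorted: s=9 (shortest), l=13 (longest), p+q=22
s + l = 22 vs p + q = 22
s + l = p + q → change-point (collinear configuration reachable)

change-point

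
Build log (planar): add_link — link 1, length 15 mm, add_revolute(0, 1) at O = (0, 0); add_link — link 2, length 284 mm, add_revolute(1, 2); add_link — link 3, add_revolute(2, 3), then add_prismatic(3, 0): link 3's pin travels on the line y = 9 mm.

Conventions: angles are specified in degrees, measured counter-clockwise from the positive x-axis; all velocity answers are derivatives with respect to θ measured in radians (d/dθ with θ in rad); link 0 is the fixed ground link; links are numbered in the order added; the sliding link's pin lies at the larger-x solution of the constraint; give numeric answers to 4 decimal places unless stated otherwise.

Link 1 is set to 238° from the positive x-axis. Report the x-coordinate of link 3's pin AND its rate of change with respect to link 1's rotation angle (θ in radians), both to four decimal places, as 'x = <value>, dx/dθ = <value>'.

geometry: r = 15 mm, L = 284 mm, e = 9 mm
crank pin P = (r cos θ, r sin θ) = (-7.948789, -12.720721)
h = r sin θ − e = -12.720721 − 9 = -21.720721
x = r cos θ + √(L² − h²) = -7.948789 + 283.168166 = 275.219377
dx/dθ = −r sin θ − h·r cos θ/√(L² − h²) (θ in radians; h = -21.720721) = 12.111001

x = 275.2194, dx/dθ = 12.1110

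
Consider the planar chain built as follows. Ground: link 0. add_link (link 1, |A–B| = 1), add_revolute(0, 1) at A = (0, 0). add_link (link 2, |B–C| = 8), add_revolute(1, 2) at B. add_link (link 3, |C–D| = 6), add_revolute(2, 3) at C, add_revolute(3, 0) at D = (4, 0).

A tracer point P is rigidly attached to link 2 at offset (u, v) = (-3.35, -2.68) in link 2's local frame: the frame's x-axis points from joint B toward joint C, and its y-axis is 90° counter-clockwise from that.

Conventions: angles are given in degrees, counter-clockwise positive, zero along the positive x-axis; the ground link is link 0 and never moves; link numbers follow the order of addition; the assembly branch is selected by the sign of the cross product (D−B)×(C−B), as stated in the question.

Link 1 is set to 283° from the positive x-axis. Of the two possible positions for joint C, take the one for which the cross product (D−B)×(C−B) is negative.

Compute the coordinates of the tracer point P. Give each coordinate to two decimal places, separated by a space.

A=(0,0), D=(4.00,0)
B = A + 1.00·(cos283°, sin283°) = (0.2250, -0.9744)
|BD| = 3.8988
circle(B,8.00) ∩ circle(D,6.00): a=5.5403, h=5.7711
  candidates: C₊=(4.1471,5.9982) cross=22.500; C₋=(7.0317,-5.1777) cross=-22.500
  branch - wants cross < 0 → take C=(7.0317,-5.1777) (cross=-22.500)
ex = (C−B)/|BC| = (0.8508,-0.5254); ey = (0.5254,0.8508)
P = B + -3.35·ex + -2.68·ey = (-4.0335,-1.4945)

-4.03 -1.49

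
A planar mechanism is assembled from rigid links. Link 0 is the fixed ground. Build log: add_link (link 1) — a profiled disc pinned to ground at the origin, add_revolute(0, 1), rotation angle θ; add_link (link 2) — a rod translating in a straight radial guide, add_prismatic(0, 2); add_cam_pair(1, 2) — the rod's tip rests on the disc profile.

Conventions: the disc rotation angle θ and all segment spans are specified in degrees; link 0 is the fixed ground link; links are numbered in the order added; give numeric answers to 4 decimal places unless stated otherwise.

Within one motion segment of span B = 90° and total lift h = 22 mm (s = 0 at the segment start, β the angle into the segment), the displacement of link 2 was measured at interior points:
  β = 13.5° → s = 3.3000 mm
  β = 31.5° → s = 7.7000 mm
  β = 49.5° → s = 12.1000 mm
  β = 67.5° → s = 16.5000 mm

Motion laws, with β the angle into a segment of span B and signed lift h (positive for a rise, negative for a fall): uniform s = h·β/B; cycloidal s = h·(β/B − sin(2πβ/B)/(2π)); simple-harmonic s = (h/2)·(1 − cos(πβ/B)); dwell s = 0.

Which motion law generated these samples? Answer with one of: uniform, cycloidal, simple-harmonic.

candidates at β/B = r: uniform s = h·r (linear in β); cycloidal s = h·(r − sin(2πr)/(2π)); simple-harmonic s = (h/2)(1 − cos(πr))
β=13.5°: printed 3.3000 | uniform 3.3000, cycloidal 0.4673, simple-harmonic 1.1989
β=31.5°: printed 7.7000 | uniform 7.7000, cycloidal 4.8673, simple-harmonic 6.0061
β=49.5°: printed 12.1000 | uniform 12.1000, cycloidal 13.1820, simple-harmonic 12.7208
β=67.5°: printed 16.5000 | uniform 16.5000, cycloidal 20.0014, simple-harmonic 18.7782
only one law matches every sample → uniform

uniform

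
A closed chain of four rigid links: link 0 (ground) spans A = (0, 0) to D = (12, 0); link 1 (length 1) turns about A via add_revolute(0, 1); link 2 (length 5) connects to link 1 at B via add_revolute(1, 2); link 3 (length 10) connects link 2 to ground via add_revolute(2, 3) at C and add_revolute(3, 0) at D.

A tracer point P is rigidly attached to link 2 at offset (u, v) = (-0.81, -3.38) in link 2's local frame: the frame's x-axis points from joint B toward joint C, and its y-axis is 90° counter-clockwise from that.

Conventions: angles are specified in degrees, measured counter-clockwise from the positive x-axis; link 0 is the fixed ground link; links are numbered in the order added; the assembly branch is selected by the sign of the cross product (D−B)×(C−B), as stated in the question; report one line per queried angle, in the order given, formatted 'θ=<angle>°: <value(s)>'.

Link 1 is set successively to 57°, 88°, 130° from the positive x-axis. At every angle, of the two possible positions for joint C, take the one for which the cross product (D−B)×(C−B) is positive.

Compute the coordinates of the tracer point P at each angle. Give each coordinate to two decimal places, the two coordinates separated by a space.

A=(0,0), D=(12.00,0)
θ=57°: B = A + 1.00·(cos57°, sin57°) = (0.5446, 0.8387)
θ=57°: |BD| = 11.4860
θ=57°: circle(B,5.00) ∩ circle(D,10.00): a=2.4782, h=4.3427
θ=57°:   candidates: C₊=(3.3333,4.9888) cross=49.880; C₋=(2.6991,-3.6733) cross=-49.880
θ=57°:   branch + wants cross > 0 → take C=(3.3333,4.9888) (cross=49.880)
θ=57°: ex = (C−B)/|BC| = (0.5577,0.8300); ey = (-0.8300,0.5577)
θ=57°: P = B + -0.81·ex + -3.38·ey = (2.8984,-1.7188)
θ=88°: B = A + 1.00·(cos88°, sin88°) = (0.0349, 0.9994)
θ=88°: |BD| = 12.0068
θ=88°: circle(B,5.00) ∩ circle(D,10.00): a=2.8801, h=4.0871
θ=88°:   candidates: C₊=(3.2452,4.8326) cross=49.073; C₋=(2.5649,-3.3133) cross=-49.073
θ=88°:   branch + wants cross > 0 → take C=(3.2452,4.8326) (cross=49.073)
θ=88°: ex = (C−B)/|BC| = (0.6421,0.7666); ey = (-0.7666,0.6421)
θ=88°: P = B + -0.81·ex + -3.38·ey = (2.1061,-1.7918)
θ=130°: B = A + 1.00·(cos130°, sin130°) = (-0.6428, 0.7660)
θ=130°: |BD| = 12.6660
θ=130°: circle(B,5.00) ∩ circle(D,10.00): a=3.3723, h=3.6916
θ=130°:   candidates: C₊=(2.9466,4.2469) cross=46.757; C₋=(2.5001,-3.1227) cross=-46.757
θ=130°:   branch + wants cross > 0 → take C=(2.9466,4.2469) (cross=46.757)
θ=130°: ex = (C−B)/|BC| = (0.7179,0.6962); ey = (-0.6962,0.7179)
θ=130°: P = B + -0.81·ex + -3.38·ey = (1.1288,-2.2243)

θ=57°: 2.90 -1.72
θ=88°: 2.11 -1.79
θ=130°: 1.13 -2.22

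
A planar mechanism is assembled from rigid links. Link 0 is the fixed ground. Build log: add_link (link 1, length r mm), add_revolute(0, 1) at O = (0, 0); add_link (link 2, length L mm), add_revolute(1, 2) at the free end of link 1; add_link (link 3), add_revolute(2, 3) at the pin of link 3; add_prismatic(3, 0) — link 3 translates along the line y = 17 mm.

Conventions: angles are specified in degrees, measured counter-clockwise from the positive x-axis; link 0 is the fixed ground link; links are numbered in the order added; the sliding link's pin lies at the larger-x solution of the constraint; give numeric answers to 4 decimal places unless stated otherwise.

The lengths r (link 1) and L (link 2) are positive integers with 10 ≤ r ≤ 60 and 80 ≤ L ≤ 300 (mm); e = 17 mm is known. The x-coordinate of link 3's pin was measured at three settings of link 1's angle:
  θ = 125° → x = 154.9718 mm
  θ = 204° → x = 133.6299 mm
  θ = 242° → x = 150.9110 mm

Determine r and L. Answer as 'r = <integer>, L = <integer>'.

constraint per measurement: (x − r cos θ)² + (r sin θ − e)² = L²
subtracting the θ₁ and θ₂ equations cancels the r² and L² terms:
r = (x₁² − x₂²) / (2[(x₁cos θ₁ + e sin θ₁) − (x₂cos θ₂ + e sin θ₂)]) = 57.0001 → r = 57
L² = (x₁ − r cos θ₁)² + (r sin θ₁ − e)² = 36099.9938 → L = 190.0000 → L = 190
check at θ₃=242°: x = 150.9110 (printed 150.9110) ✓

r = 57, L = 190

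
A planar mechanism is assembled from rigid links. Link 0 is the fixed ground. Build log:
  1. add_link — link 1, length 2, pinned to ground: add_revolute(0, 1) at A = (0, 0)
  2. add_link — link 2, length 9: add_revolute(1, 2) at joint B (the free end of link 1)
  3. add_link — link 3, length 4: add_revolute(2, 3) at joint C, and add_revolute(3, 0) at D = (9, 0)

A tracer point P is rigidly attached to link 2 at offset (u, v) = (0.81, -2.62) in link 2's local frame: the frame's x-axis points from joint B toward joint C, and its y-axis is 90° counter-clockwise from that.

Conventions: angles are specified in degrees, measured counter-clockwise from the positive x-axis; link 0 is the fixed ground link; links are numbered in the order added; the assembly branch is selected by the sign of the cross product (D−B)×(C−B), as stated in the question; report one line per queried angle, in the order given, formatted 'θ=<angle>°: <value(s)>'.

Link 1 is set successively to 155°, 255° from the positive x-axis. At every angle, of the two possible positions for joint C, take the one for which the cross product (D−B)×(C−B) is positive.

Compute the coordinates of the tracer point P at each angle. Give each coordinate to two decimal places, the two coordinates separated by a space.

A=(0,0), D=(9.00,0)
θ=155°: B = A + 2.00·(cos155°, sin155°) = (-1.8126, 0.8452)
θ=155°: |BD| = 10.8456
θ=155°: circle(B,9.00) ∩ circle(D,4.00): a=8.4194, h=3.1802
θ=155°:   candidates: C₊=(6.8290,3.3596) cross=34.491; C₋=(6.3333,-2.9814) cross=-34.491
θ=155°:   branch + wants cross > 0 → take C=(6.8290,3.3596) (cross=34.491)
θ=155°: ex = (C−B)/|BC| = (0.9602,0.2794); ey = (-0.2794,0.9602)
θ=155°: P = B + 0.81·ex + -2.62·ey = (-0.3029,-1.4441)
θ=255°: B = A + 2.00·(cos255°, sin255°) = (-0.5176, -1.9319)
θ=255°: |BD| = 9.7117
θ=255°: circle(B,9.00) ∩ circle(D,4.00): a=8.2023, h=3.7043
θ=255°:   candidates: C₊=(6.7839,3.3300) cross=35.975; C₋=(8.2576,-3.9305) cross=-35.975
θ=255°:   branch + wants cross > 0 → take C=(6.7839,3.3300) (cross=35.975)
θ=255°: ex = (C−B)/|BC| = (0.8113,0.5847); ey = (-0.5847,0.8113)
θ=255°: P = B + 0.81·ex + -2.62·ey = (1.6713,-3.5838)

θ=155°: -0.30 -1.44
θ=255°: 1.67 -3.58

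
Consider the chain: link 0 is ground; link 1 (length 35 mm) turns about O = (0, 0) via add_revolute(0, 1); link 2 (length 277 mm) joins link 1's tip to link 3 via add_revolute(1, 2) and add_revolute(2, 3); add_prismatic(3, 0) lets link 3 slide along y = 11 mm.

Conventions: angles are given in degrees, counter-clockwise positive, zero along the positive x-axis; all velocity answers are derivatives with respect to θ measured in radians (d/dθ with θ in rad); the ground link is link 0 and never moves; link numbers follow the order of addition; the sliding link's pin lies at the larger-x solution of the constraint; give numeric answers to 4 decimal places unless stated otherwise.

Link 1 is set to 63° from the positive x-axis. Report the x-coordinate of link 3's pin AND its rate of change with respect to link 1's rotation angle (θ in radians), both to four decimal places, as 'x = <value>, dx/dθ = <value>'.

geometry: r = 35 mm, L = 277 mm, e = 11 mm
crank pin P = (r cos θ, r sin θ) = (15.889667, 31.185228)
h = r sin θ − e = 31.185228 − 11 = 20.185228
x = r cos θ + √(L² − h²) = 15.889667 + 276.263564 = 292.153231
dx/dθ = −r sin θ − h·r cos θ/√(L² − h²) (θ in radians; h = 20.185228) = -32.346209

x = 292.1532, dx/dθ = -32.3462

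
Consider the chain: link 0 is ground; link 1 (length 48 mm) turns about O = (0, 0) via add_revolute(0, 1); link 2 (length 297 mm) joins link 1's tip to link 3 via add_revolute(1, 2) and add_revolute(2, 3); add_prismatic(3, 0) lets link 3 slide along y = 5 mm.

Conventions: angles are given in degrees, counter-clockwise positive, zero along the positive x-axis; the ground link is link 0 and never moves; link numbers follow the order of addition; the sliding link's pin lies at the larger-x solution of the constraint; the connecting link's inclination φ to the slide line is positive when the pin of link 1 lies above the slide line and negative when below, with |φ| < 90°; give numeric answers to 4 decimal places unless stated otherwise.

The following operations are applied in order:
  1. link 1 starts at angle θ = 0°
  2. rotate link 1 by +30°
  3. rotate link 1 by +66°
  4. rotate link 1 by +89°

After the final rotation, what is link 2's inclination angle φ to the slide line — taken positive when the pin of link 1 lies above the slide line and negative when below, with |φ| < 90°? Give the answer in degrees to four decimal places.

geometry: r = 48 mm, L = 297 mm, e = 5 mm; θ starts at 0°
rotate link 1 by +30°: θ ← 0° +30° = 30°
rotate link 1 by +66°: θ ← 30° +66° = 96°
rotate link 1 by +89°: θ ← 96° +89° = 185°
h = r sin θ − e = -4.183476 − 5 = -9.183476
sin φ = h / L = -9.183476 / 297 = -0.03092079
φ = arcsin(-0.03092079) = -1.771913°

-1.7719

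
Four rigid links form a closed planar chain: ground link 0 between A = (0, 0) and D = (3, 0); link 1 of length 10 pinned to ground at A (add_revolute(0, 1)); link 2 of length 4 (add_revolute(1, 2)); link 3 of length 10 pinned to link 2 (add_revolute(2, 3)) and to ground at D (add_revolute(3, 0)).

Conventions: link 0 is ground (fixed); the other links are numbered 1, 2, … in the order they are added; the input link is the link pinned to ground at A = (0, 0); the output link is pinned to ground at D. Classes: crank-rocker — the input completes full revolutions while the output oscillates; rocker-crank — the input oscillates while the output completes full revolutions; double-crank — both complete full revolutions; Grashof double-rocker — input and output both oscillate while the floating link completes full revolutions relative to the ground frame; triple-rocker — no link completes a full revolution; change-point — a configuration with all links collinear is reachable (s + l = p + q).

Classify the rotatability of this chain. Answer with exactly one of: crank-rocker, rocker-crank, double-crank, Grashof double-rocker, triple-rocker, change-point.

lengths: ground=3, input=10, coupler=4, output=10
sorted: s=3 (shortest), l=10 (longest), p+q=14
s + l = 13 vs p + q = 14
s + l < p + q (Grashof) with shortest = ground link → double-crank

double-crank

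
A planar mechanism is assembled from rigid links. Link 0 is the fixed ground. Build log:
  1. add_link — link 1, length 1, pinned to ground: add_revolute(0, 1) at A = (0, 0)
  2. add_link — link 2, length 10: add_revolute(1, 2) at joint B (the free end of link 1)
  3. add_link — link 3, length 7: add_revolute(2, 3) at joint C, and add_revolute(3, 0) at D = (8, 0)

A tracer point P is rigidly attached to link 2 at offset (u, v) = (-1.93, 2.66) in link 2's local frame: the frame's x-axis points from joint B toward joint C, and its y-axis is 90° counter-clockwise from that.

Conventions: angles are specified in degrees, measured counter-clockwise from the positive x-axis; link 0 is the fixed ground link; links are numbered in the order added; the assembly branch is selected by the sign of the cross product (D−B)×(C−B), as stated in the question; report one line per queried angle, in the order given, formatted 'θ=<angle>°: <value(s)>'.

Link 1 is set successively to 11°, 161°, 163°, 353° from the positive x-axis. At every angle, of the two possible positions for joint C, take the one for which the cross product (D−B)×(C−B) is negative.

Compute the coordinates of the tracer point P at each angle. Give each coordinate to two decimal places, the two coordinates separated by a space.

A=(0,0), D=(8.00,0)
θ=11°: B = A + 1.00·(cos11°, sin11°) = (0.9816, 0.1908)
θ=11°: |BD| = 7.0210
θ=11°: circle(B,10.00) ∩ circle(D,7.00): a=7.1425, h=6.9989
θ=11°:   candidates: C₊=(8.3117,6.9931) cross=49.139; C₋=(7.9312,-6.9997) cross=-49.139
θ=11°:   branch - wants cross < 0 → take C=(7.9312,-6.9997) (cross=-49.139)
θ=11°: ex = (C−B)/|BC| = (0.6950,-0.7190); ey = (0.7190,0.6950)
θ=11°: P = B + -1.93·ex + 2.66·ey = (1.5530,3.4272)
θ=161°: B = A + 1.00·(cos161°, sin161°) = (-0.9455, 0.3256)
θ=161°: |BD| = 8.9514
θ=161°: circle(B,10.00) ∩ circle(D,7.00): a=7.3244, h=6.8083
θ=161°:   candidates: C₊=(6.6217,6.8630) cross=60.944; C₋=(6.1264,-6.7446) cross=-60.944
θ=161°:   branch - wants cross < 0 → take C=(6.1264,-6.7446) (cross=-60.944)
θ=161°: ex = (C−B)/|BC| = (0.7072,-0.7070); ey = (0.7070,0.7072)
θ=161°: P = B + -1.93·ex + 2.66·ey = (-0.4297,3.5713)
θ=163°: B = A + 1.00·(cos163°, sin163°) = (-0.9563, 0.2924)
θ=163°: |BD| = 8.9611
θ=163°: circle(B,10.00) ∩ circle(D,7.00): a=7.3262, h=6.8064
θ=163°:   candidates: C₊=(6.5880,6.8561) cross=60.993; C₋=(6.1439,-6.7494) cross=-60.993
θ=163°:   branch - wants cross < 0 → take C=(6.1439,-6.7494) (cross=-60.993)
θ=163°: ex = (C−B)/|BC| = (0.7100,-0.7042); ey = (0.7042,0.7100)
θ=163°: P = B + -1.93·ex + 2.66·ey = (-0.4535,3.5401)
θ=353°: B = A + 1.00·(cos353°, sin353°) = (0.9925, -0.1219)
θ=353°: |BD| = 7.0085
θ=353°: circle(B,10.00) ∩ circle(D,7.00): a=7.1427, h=6.9987
θ=353°:   candidates: C₊=(8.0125,7.0000) cross=49.051; C₋=(8.2559,-6.9953) cross=-49.051
θ=353°:   branch - wants cross < 0 → take C=(8.2559,-6.9953) (cross=-49.051)
θ=353°: ex = (C−B)/|BC| = (0.7263,-0.6873); ey = (0.6873,0.7263)
θ=353°: P = B + -1.93·ex + 2.66·ey = (1.4191,3.1367)

θ=11°: 1.55 3.43
θ=161°: -0.43 3.57
θ=163°: -0.45 3.54
θ=353°: 1.42 3.14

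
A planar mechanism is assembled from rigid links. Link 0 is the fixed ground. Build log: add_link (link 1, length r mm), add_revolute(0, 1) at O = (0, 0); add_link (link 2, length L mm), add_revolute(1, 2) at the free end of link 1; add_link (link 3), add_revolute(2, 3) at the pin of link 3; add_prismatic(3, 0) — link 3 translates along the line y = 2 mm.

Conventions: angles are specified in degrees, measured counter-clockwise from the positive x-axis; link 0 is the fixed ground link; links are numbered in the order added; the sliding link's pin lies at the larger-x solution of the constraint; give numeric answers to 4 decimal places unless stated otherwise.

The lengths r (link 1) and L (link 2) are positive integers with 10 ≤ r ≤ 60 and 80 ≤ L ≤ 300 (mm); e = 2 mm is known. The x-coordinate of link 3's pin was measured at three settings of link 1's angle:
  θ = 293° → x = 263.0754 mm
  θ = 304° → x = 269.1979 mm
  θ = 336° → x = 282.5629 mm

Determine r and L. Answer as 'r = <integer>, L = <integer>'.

constraint per measurement: (x − r cos θ)² + (r sin θ − e)² = L²
subtracting the θ₁ and θ₂ equations cancels the r² and L² terms:
r = (x₁² − x₂²) / (2[(x₁cos θ₁ + e sin θ₁) − (x₂cos θ₂ + e sin θ₂)]) = 33.9996 → r = 34
L² = (x₁ − r cos θ₁)² + (r sin θ₁ − e)² = 63504.0159 → L = 252.0000 → L = 252
check at θ₃=336°: x = 282.5629 (printed 282.5629) ✓

r = 34, L = 252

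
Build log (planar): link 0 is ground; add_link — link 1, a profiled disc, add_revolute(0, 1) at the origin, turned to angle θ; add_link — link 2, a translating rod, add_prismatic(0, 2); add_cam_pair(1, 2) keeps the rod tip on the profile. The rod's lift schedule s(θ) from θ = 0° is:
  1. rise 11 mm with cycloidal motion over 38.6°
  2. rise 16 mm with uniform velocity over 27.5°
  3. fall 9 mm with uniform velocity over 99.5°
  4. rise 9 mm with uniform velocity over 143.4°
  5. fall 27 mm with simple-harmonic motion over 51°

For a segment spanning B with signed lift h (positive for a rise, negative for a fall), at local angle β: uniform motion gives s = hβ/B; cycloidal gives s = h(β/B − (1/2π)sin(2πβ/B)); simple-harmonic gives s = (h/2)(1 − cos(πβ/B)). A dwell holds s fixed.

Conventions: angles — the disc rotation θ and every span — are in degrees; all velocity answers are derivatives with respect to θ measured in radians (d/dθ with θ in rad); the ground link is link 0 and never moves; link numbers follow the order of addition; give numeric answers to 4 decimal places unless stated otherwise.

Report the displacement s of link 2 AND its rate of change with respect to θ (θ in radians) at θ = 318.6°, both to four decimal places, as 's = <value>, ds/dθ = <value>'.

seg 1 [0°–38.6°] cycloidal, h=11: full span → s += 11 → s = 11.0000
seg 2 [38.6°–66.1°] uniform, h=16: full span → s += 16 → s = 27.0000
seg 3 [66.1°–165.6°] uniform, h=-9: full span → s += -9 → s = 18.0000
seg 4 [165.6°–309°] uniform, h=9: full span → s += 9 → s = 27.0000
seg 5 [309°–360°] simple-harmonic, h=-27: θ=318.6° here. β=9.6, B=51. -27/2·(1 − cos(π·0.1882)) = -2.2925 → s = 24.7075
velocity in seg [309°–360°] (simple-harmonic), θ in radians: β = 9.6° = 0.1676 rad, B = 51° = 0.8901 rad; ds/dθ = (πh/(2B)) sin(πβ/B) = (π·(-27)/(2·0.8901)) sin(π·0.1882) = -26.562732 mm/rad

s = 24.7075, ds/dθ = -26.5627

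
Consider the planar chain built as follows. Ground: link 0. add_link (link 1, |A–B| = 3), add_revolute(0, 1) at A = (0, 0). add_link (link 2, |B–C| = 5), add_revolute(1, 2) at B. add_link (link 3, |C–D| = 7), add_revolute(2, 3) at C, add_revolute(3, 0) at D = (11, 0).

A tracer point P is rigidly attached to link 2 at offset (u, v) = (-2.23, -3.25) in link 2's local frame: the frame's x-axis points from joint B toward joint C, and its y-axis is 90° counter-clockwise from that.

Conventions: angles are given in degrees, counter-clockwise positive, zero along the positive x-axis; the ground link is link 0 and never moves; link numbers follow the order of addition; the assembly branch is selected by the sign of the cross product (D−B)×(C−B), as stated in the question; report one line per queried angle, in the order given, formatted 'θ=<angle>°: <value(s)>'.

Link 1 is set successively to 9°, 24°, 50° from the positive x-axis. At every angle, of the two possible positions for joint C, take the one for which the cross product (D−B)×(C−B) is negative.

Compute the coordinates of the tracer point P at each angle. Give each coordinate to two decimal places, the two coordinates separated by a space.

A=(0,0), D=(11.00,0)
θ=9°: B = A + 3.00·(cos9°, sin9°) = (2.9631, 0.4693)
θ=9°: |BD| = 8.0506
θ=9°: circle(B,5.00) ∩ circle(D,7.00): a=2.5347, h=4.3099
θ=9°:   candidates: C₊=(5.7447,4.6241) cross=34.697; C₋=(5.2423,-3.9810) cross=-34.697
θ=9°:   branch - wants cross < 0 → take C=(5.2423,-3.9810) (cross=-34.697)
θ=9°: ex = (C−B)/|BC| = (0.4558,-0.8901); ey = (0.8901,0.4558)
θ=9°: P = B + -2.23·ex + -3.25·ey = (-0.9462,0.9727)
θ=24°: B = A + 3.00·(cos24°, sin24°) = (2.7406, 1.2202)
θ=24°: |BD| = 8.3490
θ=24°: circle(B,5.00) ∩ circle(D,7.00): a=2.7372, h=4.1842
θ=24°:   candidates: C₊=(6.0600,4.9595) cross=34.934; C₋=(4.8369,-3.3191) cross=-34.934
θ=24°:   branch - wants cross < 0 → take C=(4.8369,-3.3191) (cross=-34.934)
θ=24°: ex = (C−B)/|BC| = (0.4193,-0.9079); ey = (0.9079,0.4193)
θ=24°: P = B + -2.23·ex + -3.25·ey = (-1.1449,1.8822)
θ=50°: B = A + 3.00·(cos50°, sin50°) = (1.9284, 2.2981)
θ=50°: |BD| = 9.3582
θ=50°: circle(B,5.00) ∩ circle(D,7.00): a=3.3968, h=3.6690
θ=50°:   candidates: C₊=(6.1222,5.0206) cross=34.335; C₋=(4.3201,-2.0927) cross=-34.335
θ=50°:   branch - wants cross < 0 → take C=(4.3201,-2.0927) (cross=-34.335)
θ=50°: ex = (C−B)/|BC| = (0.4784,-0.8782); ey = (0.8782,0.4784)
θ=50°: P = B + -2.23·ex + -3.25·ey = (-1.9924,2.7018)

θ=9°: -0.95 0.97
θ=24°: -1.14 1.88
θ=50°: -1.99 2.70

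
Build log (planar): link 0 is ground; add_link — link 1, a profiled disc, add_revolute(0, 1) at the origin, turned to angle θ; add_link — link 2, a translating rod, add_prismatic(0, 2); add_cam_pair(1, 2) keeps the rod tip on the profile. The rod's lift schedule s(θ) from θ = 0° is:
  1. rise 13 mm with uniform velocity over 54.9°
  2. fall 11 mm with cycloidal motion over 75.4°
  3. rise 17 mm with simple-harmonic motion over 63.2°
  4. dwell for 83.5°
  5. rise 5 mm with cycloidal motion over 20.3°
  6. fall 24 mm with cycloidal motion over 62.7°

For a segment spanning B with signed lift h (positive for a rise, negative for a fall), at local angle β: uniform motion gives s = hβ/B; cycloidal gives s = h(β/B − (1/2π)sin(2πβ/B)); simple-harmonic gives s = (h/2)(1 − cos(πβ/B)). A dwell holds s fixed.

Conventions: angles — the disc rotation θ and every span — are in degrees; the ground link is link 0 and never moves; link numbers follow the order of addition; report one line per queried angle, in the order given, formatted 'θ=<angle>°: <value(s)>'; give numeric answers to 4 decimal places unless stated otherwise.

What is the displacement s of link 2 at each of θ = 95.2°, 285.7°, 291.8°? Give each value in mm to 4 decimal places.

seg 1 [0°–54.9°] uniform, h=13: full span → s += 13 → s = 13.0000
seg 2 [54.9°–130.3°] cycloidal, h=-11: θ=95.2° here. β=40.3, B=75.4. -11·(0.5345 − sin(2π·0.5345)/(2π)) = -6.2557 → s = 6.7443
seg 2 [54.9°–130.3°] cycloidal, h=-11: full span → s += -11 → s = 2.0000
seg 3 [130.3°–193.5°] simple-harmonic, h=17: full span → s += 17 → s = 19.0000
seg 4 [193.5°–277°] dwell: s stays 19.0000
seg 5 [277°–297.3°] cycloidal, h=5: θ=285.7° here. β=8.7, B=20.3. 5·(0.4286 − sin(2π·0.4286)/(2π)) = 1.7976 → s = 20.7976
seg 5 [277°–297.3°] cycloidal, h=5: θ=291.8° here. β=14.8, B=20.3. 5·(0.7291 − sin(2π·0.7291)/(2π)) = 4.4342 → s = 23.4342

θ=95.2°: 6.7443
θ=285.7°: 20.7976
θ=291.8°: 23.4342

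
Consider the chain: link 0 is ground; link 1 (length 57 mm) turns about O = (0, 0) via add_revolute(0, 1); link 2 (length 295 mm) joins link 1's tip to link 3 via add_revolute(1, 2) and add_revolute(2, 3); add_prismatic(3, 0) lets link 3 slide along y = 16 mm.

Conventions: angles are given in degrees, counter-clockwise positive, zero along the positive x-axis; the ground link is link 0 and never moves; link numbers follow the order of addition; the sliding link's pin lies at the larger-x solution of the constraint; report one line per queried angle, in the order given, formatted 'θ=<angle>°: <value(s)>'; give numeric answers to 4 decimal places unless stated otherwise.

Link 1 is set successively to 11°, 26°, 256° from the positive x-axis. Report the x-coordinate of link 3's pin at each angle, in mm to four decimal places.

geometry: r = 57 mm, L = 295 mm, e = 16 mm
θ=11°: crank pin P = (r cos θ, r sin θ) = (55.952749, 10.876113)
θ=11°: h = r sin θ − e = 10.876113 − 16 = -5.123887
θ=11°: x = r cos θ + √(L² − h²) = 55.952749 + 294.955498 = 350.908247
θ=26°: crank pin P = (r cos θ, r sin θ) = (51.231261, 24.987155)
θ=26°: h = r sin θ − e = 24.987155 − 16 = 8.987155
θ=26°: x = r cos θ + √(L² − h²) = 51.231261 + 294.863072 = 346.094332
θ=256°: crank pin P = (r cos θ, r sin θ) = (-13.789548, -55.306856)
θ=256°: h = r sin θ − e = -55.306856 − 16 = -71.306856
θ=256°: x = r cos θ + √(L² − h²) = -13.789548 + 286.252218 = 272.462670

θ=11°: 350.9082
θ=26°: 346.0943
θ=256°: 272.4627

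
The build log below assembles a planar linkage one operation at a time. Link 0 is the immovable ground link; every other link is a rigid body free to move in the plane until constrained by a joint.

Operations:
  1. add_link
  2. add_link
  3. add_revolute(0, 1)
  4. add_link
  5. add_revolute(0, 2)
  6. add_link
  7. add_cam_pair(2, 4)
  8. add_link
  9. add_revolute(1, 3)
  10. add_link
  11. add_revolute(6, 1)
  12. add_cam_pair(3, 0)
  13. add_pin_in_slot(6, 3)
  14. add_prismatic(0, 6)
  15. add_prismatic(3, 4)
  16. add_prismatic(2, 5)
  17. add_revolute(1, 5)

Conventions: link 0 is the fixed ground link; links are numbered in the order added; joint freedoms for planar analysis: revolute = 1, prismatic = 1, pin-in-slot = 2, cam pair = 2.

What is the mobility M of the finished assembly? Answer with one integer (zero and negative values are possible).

L=1 J1=0 J2=0
add link → L=2 J1=0 J2=0
add link → L=3 J1=0 J2=0
R@0,1 dof=1 J1 → L=3 J1=1 J2=0
add link → L=4 J1=1 J2=0
R@0,2 dof=1 J1 → L=4 J1=2 J2=0
add link → L=5 J1=2 J2=0
C@2,4 dof=2 J2 → L=5 J1=2 J2=1
add link → L=6 J1=2 J2=1
R@1,3 dof=1 J1 → L=6 J1=3 J2=1
add link → L=7 J1=3 J2=1
R@6,1 dof=1 J1 → L=7 J1=4 J2=1
C@3,0 dof=2 J2 → L=7 J1=4 J2=2
PS@6,3 dof=2 J2 → L=7 J1=4 J2=3
P@0,6 dof=1 J1 → L=7 J1=5 J2=3
P@3,4 dof=1 J1 → L=7 J1=6 J2=3
P@2,5 dof=1 J1 → L=7 J1=7 J2=3
R@1,5 dof=1 J1 → L=7 J1=8 J2=3
M=3(L−1)−2J1−J2=3·6−2·8−3=-1

M = -1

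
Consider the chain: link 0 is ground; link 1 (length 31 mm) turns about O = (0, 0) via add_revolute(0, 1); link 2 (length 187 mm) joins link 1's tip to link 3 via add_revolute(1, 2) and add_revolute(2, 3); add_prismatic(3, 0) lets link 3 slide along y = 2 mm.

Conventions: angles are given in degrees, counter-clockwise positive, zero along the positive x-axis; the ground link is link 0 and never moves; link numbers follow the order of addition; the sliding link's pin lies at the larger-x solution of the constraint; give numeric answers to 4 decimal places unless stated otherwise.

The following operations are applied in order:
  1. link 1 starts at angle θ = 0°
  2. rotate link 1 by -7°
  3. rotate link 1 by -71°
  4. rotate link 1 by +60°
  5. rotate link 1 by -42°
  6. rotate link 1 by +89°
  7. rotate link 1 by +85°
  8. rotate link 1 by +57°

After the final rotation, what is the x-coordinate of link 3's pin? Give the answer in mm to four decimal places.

geometry: r = 31 mm, L = 187 mm, e = 2 mm; θ starts at 0°
rotate link 1 by -7°: θ ← 0° -7° = -7°
rotate link 1 by -71°: θ ← -7° -71° = -78°
rotate link 1 by +60°: θ ← -78° +60° = -18°
rotate link 1 by -42°: θ ← -18° -42° = -60°
rotate link 1 by +89°: θ ← -60° +89° = 29°
rotate link 1 by +85°: θ ← 29° +85° = 114°
rotate link 1 by +57°: θ ← 114° +57° = 171°
crank pin P = (r cos θ, r sin θ) = (-30.618339, 4.849468)
h = r sin θ − e = 4.849468 − 2 = 2.849468
x = r cos θ + √(L² − h²) = -30.618339 + 186.978289 = 156.359950

156.3600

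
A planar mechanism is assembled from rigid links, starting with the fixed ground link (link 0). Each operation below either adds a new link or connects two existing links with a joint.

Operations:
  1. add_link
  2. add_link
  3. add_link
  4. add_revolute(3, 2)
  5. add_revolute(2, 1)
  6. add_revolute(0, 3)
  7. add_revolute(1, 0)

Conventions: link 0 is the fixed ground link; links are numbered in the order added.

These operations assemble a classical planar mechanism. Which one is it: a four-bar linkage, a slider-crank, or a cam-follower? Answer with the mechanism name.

links: 4 (incl. ground); joints: 4 revolute, 0 prismatic, 0 higher (cam) pair, forming one closed loop
4 links in a single 4R loop → four-bar linkage

four-bar linkage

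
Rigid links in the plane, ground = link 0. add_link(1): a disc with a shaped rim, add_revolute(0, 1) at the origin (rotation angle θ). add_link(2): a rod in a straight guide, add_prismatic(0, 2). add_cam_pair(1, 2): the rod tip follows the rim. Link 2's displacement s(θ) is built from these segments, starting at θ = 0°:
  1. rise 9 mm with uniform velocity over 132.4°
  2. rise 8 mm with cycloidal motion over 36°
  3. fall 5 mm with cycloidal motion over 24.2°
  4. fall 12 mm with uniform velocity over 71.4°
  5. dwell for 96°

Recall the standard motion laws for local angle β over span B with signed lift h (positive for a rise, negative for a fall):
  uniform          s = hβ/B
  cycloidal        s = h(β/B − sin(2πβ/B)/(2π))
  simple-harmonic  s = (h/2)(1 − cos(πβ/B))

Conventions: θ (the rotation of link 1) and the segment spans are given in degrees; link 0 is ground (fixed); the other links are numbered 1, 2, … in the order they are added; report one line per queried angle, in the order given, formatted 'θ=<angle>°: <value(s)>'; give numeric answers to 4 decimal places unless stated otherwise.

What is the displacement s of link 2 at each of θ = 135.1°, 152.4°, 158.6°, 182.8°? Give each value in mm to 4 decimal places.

segment 1 (0° to 132.4°, uniform, h = 9) is passed completely: s = 0.0000 + (9) = 9.0000
θ = 135.1° falls in segment 2 (132.4° to 168.4°, cycloidal, h = 8): β = 135.1 − 132.4 = 2.7°, B = 36°; Δs = 8·(0.0750 − sin(2π·0.0750)/(2π)) = 0.0220; s = 9.0000 + 0.0220 = 9.0220
θ = 152.4° falls in segment 2 (132.4° to 168.4°, cycloidal, h = 8): β = 152.4 − 132.4 = 20°, B = 36°; Δs = 8·(0.5556 − sin(2π·0.5556)/(2π)) = 4.8799; s = 9.0000 + 4.8799 = 13.8799
θ = 158.6° falls in segment 2 (132.4° to 168.4°, cycloidal, h = 8): β = 158.6 − 132.4 = 26.2°, B = 36°; Δs = 8·(0.7278 − sin(2π·0.7278)/(2π)) = 7.0831; s = 9.0000 + 7.0831 = 16.0831
segment 2 (132.4° to 168.4°, cycloidal, h = 8) is passed completely: s = 9.0000 + (8) = 17.0000
θ = 182.8° falls in segment 3 (168.4° to 192.6°, cycloidal, h = -5): β = 182.8 − 168.4 = 14.4°, B = 24.2°; Δs = -5·(0.5950 − sin(2π·0.5950)/(2π)) = -3.4227; s = 17.0000 − 3.4227 = 13.5773

θ=135.1°: 9.0220
θ=152.4°: 13.8799
θ=158.6°: 16.0831
θ=182.8°: 13.5773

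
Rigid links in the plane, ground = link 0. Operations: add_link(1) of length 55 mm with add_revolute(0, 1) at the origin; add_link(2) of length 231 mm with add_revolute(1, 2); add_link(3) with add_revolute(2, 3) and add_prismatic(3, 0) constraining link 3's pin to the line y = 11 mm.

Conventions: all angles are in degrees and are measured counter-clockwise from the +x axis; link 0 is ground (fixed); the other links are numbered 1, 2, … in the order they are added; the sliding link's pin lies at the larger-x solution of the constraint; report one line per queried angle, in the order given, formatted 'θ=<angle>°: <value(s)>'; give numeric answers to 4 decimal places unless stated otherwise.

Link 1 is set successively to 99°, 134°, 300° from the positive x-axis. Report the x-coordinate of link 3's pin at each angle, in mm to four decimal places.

geometry: r = 55 mm, L = 231 mm, e = 11 mm
θ=99°: crank pin P = (r cos θ, r sin θ) = (-8.603896, 54.322859)
θ=99°: h = r sin θ − e = 54.322859 − 11 = 43.322859
θ=99°: x = r cos θ + √(L² − h²) = -8.603896 + 226.901146 = 218.297250
θ=134°: crank pin P = (r cos θ, r sin θ) = (-38.206210, 39.563689)
θ=134°: h = r sin θ − e = 39.563689 − 11 = 28.563689
θ=134°: x = r cos θ + √(L² − h²) = -38.206210 + 229.227214 = 191.021004
θ=300°: crank pin P = (r cos θ, r sin θ) = (27.500000, -47.631397)
θ=300°: h = r sin θ − e = -47.631397 − 11 = -58.631397
θ=300°: x = r cos θ + √(L² − h²) = 27.500000 + 223.435358 = 250.935358

θ=99°: 218.2973
θ=134°: 191.0210
θ=300°: 250.9354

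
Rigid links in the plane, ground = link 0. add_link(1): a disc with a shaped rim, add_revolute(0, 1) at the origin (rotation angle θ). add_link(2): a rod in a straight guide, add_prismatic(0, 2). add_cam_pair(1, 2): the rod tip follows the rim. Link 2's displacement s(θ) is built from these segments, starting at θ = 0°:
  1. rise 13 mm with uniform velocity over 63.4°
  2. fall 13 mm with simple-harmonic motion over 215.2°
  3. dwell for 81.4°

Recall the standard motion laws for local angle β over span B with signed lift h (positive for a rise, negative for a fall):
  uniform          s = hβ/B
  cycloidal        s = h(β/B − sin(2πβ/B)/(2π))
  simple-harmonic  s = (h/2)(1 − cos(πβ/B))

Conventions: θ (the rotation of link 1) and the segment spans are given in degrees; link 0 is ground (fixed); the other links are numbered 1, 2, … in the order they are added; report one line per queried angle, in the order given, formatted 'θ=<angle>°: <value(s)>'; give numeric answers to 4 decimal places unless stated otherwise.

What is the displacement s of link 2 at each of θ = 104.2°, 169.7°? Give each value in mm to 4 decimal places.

segment 1 (0° to 63.4°, uniform, h = 13) is passed completely: s = 0.0000 + (13) = 13.0000
θ = 104.2° falls in segment 2 (63.4° to 278.6°, simple-harmonic, h = -13): β = 104.2 − 63.4 = 40.8°, B = 215.2°; Δs = -13/2·(1 − cos(π·0.1896)) = -1.1193; s = 13.0000 − 1.1193 = 11.8807
θ = 169.7° falls in segment 2 (63.4° to 278.6°, simple-harmonic, h = -13): β = 169.7 − 63.4 = 106.3°, B = 215.2°; Δs = -13/2·(1 − cos(π·0.4940)) = -6.3767; s = 13.0000 − 6.3767 = 6.6233

θ=104.2°: 11.8807
θ=169.7°: 6.6233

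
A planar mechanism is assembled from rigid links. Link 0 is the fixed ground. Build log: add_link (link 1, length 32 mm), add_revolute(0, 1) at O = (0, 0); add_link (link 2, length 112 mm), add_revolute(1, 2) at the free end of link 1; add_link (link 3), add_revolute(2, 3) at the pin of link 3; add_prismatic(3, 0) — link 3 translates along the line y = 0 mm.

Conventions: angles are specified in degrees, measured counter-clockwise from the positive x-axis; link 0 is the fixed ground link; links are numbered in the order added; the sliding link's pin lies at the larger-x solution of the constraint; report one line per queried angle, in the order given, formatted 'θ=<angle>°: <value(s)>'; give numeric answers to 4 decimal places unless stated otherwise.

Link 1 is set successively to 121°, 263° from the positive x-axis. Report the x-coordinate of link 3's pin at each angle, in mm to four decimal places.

geometry: r = 32 mm, L = 112 mm, e = 0 mm
θ=121°: crank pin P = (r cos θ, r sin θ) = (-16.481218, 27.429354)
θ=121°: h = r sin θ − e = 27.429354 − 0 = 27.429354
θ=121°: x = r cos θ + √(L² − h²) = -16.481218 + 108.589275 = 92.108056
θ=263°: crank pin P = (r cos θ, r sin θ) = (-3.899819, -31.761477)
θ=263°: h = r sin θ − e = -31.761477 − 0 = -31.761477
θ=263°: x = r cos θ + √(L² − h²) = -3.899819 + 107.402088 = 103.502269

θ=121°: 92.1081
θ=263°: 103.5023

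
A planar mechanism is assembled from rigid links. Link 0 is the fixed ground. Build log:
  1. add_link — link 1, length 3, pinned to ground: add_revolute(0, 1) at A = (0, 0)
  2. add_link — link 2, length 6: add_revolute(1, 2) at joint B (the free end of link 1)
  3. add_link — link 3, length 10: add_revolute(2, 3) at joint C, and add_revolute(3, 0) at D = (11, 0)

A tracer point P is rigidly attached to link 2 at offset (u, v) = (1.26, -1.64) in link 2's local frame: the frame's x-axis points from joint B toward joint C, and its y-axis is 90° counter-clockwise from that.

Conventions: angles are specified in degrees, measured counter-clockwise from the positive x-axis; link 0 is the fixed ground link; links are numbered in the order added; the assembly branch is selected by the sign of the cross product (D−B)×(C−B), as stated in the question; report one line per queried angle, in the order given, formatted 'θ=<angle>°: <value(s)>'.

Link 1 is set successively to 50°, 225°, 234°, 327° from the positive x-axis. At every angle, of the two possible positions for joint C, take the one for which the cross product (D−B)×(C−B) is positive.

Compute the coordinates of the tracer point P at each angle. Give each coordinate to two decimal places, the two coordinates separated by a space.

A=(0,0), D=(11.00,0)
θ=50°: B = A + 3.00·(cos50°, sin50°) = (1.9284, 2.2981)
θ=50°: |BD| = 9.3582
θ=50°: circle(B,6.00) ∩ circle(D,10.00): a=1.2596, h=5.8663
θ=50°:   candidates: C₊=(4.5900,7.6754) cross=54.898; C₋=(1.7088,-3.6978) cross=-54.898
θ=50°:   branch + wants cross > 0 → take C=(4.5900,7.6754) (cross=54.898)
θ=50°: ex = (C−B)/|BC| = (0.4436,0.8962); ey = (-0.8962,0.4436)
θ=50°: P = B + 1.26·ex + -1.64·ey = (3.9571,2.6998)
θ=225°: B = A + 3.00·(cos225°, sin225°) = (-2.1213, -2.1213)
θ=225°: |BD| = 13.2917
θ=225°: circle(B,6.00) ∩ circle(D,10.00): a=4.2383, h=4.2470
θ=225°:   candidates: C₊=(1.3849,2.7476) cross=56.449; C₋=(2.7405,-5.6374) cross=-56.449
θ=225°:   branch + wants cross > 0 → take C=(1.3849,2.7476) (cross=56.449)
θ=225°: ex = (C−B)/|BC| = (0.5844,0.8115); ey = (-0.8115,0.5844)
θ=225°: P = B + 1.26·ex + -1.64·ey = (-0.0542,-2.0572)
θ=234°: B = A + 3.00·(cos234°, sin234°) = (-1.7634, -2.4271)
θ=234°: |BD| = 12.9921
θ=234°: circle(B,6.00) ∩ circle(D,10.00): a=4.0330, h=4.4424
θ=234°:   candidates: C₊=(1.3688,2.6906) cross=57.716; C₋=(3.0285,-6.0378) cross=-57.716
θ=234°:   branch + wants cross > 0 → take C=(1.3688,2.6906) (cross=57.716)
θ=234°: ex = (C−B)/|BC| = (0.5220,0.8529); ey = (-0.8529,0.5220)
θ=234°: P = B + 1.26·ex + -1.64·ey = (0.2932,-2.2085)
θ=327°: B = A + 3.00·(cos327°, sin327°) = (2.5160, -1.6339)
θ=327°: |BD| = 8.6399
θ=327°: circle(B,6.00) ∩ circle(D,10.00): a=0.6162, h=5.9683
θ=327°:   candidates: C₊=(1.9924,4.3432) cross=51.565; C₋=(4.2498,-7.3780) cross=-51.565
θ=327°:   branch + wants cross > 0 → take C=(1.9924,4.3432) (cross=51.565)
θ=327°: ex = (C−B)/|BC| = (-0.0873,0.9962); ey = (-0.9962,-0.0873)
θ=327°: P = B + 1.26·ex + -1.64·ey = (4.0398,-0.2356)

θ=50°: 3.96 2.70
θ=225°: -0.05 -2.06
θ=234°: 0.29 -2.21
θ=327°: 4.04 -0.24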